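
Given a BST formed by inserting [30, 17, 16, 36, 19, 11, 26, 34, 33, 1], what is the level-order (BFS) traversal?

Tree insertion order: [30, 17, 16, 36, 19, 11, 26, 34, 33, 1]
Tree (level-order array): [30, 17, 36, 16, 19, 34, None, 11, None, None, 26, 33, None, 1]
BFS from the root, enqueuing left then right child of each popped node:
  queue [30] -> pop 30, enqueue [17, 36], visited so far: [30]
  queue [17, 36] -> pop 17, enqueue [16, 19], visited so far: [30, 17]
  queue [36, 16, 19] -> pop 36, enqueue [34], visited so far: [30, 17, 36]
  queue [16, 19, 34] -> pop 16, enqueue [11], visited so far: [30, 17, 36, 16]
  queue [19, 34, 11] -> pop 19, enqueue [26], visited so far: [30, 17, 36, 16, 19]
  queue [34, 11, 26] -> pop 34, enqueue [33], visited so far: [30, 17, 36, 16, 19, 34]
  queue [11, 26, 33] -> pop 11, enqueue [1], visited so far: [30, 17, 36, 16, 19, 34, 11]
  queue [26, 33, 1] -> pop 26, enqueue [none], visited so far: [30, 17, 36, 16, 19, 34, 11, 26]
  queue [33, 1] -> pop 33, enqueue [none], visited so far: [30, 17, 36, 16, 19, 34, 11, 26, 33]
  queue [1] -> pop 1, enqueue [none], visited so far: [30, 17, 36, 16, 19, 34, 11, 26, 33, 1]
Result: [30, 17, 36, 16, 19, 34, 11, 26, 33, 1]


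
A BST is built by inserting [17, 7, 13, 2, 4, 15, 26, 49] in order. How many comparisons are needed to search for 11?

Search path for 11: 17 -> 7 -> 13
Found: False
Comparisons: 3


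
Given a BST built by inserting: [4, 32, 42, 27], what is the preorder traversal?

Tree insertion order: [4, 32, 42, 27]
Tree (level-order array): [4, None, 32, 27, 42]
Preorder traversal: [4, 32, 27, 42]


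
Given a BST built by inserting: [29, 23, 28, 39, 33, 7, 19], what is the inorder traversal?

Tree insertion order: [29, 23, 28, 39, 33, 7, 19]
Tree (level-order array): [29, 23, 39, 7, 28, 33, None, None, 19]
Inorder traversal: [7, 19, 23, 28, 29, 33, 39]


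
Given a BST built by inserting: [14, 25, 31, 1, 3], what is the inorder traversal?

Tree insertion order: [14, 25, 31, 1, 3]
Tree (level-order array): [14, 1, 25, None, 3, None, 31]
Inorder traversal: [1, 3, 14, 25, 31]


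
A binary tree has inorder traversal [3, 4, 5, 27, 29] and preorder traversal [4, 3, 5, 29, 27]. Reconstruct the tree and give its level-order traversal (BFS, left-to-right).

Inorder:  [3, 4, 5, 27, 29]
Preorder: [4, 3, 5, 29, 27]
Algorithm: preorder visits root first, so consume preorder in order;
for each root, split the current inorder slice at that value into
left-subtree inorder and right-subtree inorder, then recurse.
Recursive splits:
  root=4; inorder splits into left=[3], right=[5, 27, 29]
  root=3; inorder splits into left=[], right=[]
  root=5; inorder splits into left=[], right=[27, 29]
  root=29; inorder splits into left=[27], right=[]
  root=27; inorder splits into left=[], right=[]
Reconstructed level-order: [4, 3, 5, 29, 27]


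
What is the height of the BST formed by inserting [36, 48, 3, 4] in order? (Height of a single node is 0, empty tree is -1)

Insertion order: [36, 48, 3, 4]
Tree (level-order array): [36, 3, 48, None, 4]
Compute height bottom-up (empty subtree = -1):
  height(4) = 1 + max(-1, -1) = 0
  height(3) = 1 + max(-1, 0) = 1
  height(48) = 1 + max(-1, -1) = 0
  height(36) = 1 + max(1, 0) = 2
Height = 2


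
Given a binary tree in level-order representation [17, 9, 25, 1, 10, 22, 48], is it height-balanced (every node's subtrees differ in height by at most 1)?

Tree (level-order array): [17, 9, 25, 1, 10, 22, 48]
Definition: a tree is height-balanced if, at every node, |h(left) - h(right)| <= 1 (empty subtree has height -1).
Bottom-up per-node check:
  node 1: h_left=-1, h_right=-1, diff=0 [OK], height=0
  node 10: h_left=-1, h_right=-1, diff=0 [OK], height=0
  node 9: h_left=0, h_right=0, diff=0 [OK], height=1
  node 22: h_left=-1, h_right=-1, diff=0 [OK], height=0
  node 48: h_left=-1, h_right=-1, diff=0 [OK], height=0
  node 25: h_left=0, h_right=0, diff=0 [OK], height=1
  node 17: h_left=1, h_right=1, diff=0 [OK], height=2
All nodes satisfy the balance condition.
Result: Balanced


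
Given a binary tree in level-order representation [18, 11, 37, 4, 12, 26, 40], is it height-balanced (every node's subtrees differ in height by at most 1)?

Tree (level-order array): [18, 11, 37, 4, 12, 26, 40]
Definition: a tree is height-balanced if, at every node, |h(left) - h(right)| <= 1 (empty subtree has height -1).
Bottom-up per-node check:
  node 4: h_left=-1, h_right=-1, diff=0 [OK], height=0
  node 12: h_left=-1, h_right=-1, diff=0 [OK], height=0
  node 11: h_left=0, h_right=0, diff=0 [OK], height=1
  node 26: h_left=-1, h_right=-1, diff=0 [OK], height=0
  node 40: h_left=-1, h_right=-1, diff=0 [OK], height=0
  node 37: h_left=0, h_right=0, diff=0 [OK], height=1
  node 18: h_left=1, h_right=1, diff=0 [OK], height=2
All nodes satisfy the balance condition.
Result: Balanced


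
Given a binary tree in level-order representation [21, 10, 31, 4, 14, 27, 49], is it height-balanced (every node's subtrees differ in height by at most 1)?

Tree (level-order array): [21, 10, 31, 4, 14, 27, 49]
Definition: a tree is height-balanced if, at every node, |h(left) - h(right)| <= 1 (empty subtree has height -1).
Bottom-up per-node check:
  node 4: h_left=-1, h_right=-1, diff=0 [OK], height=0
  node 14: h_left=-1, h_right=-1, diff=0 [OK], height=0
  node 10: h_left=0, h_right=0, diff=0 [OK], height=1
  node 27: h_left=-1, h_right=-1, diff=0 [OK], height=0
  node 49: h_left=-1, h_right=-1, diff=0 [OK], height=0
  node 31: h_left=0, h_right=0, diff=0 [OK], height=1
  node 21: h_left=1, h_right=1, diff=0 [OK], height=2
All nodes satisfy the balance condition.
Result: Balanced


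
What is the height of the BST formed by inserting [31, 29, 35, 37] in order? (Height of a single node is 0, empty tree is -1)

Insertion order: [31, 29, 35, 37]
Tree (level-order array): [31, 29, 35, None, None, None, 37]
Compute height bottom-up (empty subtree = -1):
  height(29) = 1 + max(-1, -1) = 0
  height(37) = 1 + max(-1, -1) = 0
  height(35) = 1 + max(-1, 0) = 1
  height(31) = 1 + max(0, 1) = 2
Height = 2


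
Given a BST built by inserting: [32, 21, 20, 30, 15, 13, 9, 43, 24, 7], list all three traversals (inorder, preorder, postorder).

Tree insertion order: [32, 21, 20, 30, 15, 13, 9, 43, 24, 7]
Tree (level-order array): [32, 21, 43, 20, 30, None, None, 15, None, 24, None, 13, None, None, None, 9, None, 7]
Inorder (L, root, R): [7, 9, 13, 15, 20, 21, 24, 30, 32, 43]
Preorder (root, L, R): [32, 21, 20, 15, 13, 9, 7, 30, 24, 43]
Postorder (L, R, root): [7, 9, 13, 15, 20, 24, 30, 21, 43, 32]


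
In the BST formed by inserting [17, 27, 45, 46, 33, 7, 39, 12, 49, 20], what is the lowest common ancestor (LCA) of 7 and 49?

Tree insertion order: [17, 27, 45, 46, 33, 7, 39, 12, 49, 20]
Tree (level-order array): [17, 7, 27, None, 12, 20, 45, None, None, None, None, 33, 46, None, 39, None, 49]
In a BST, the LCA of p=7, q=49 is the first node v on the
root-to-leaf path with p <= v <= q (go left if both < v, right if both > v).
Walk from root:
  at 17: 7 <= 17 <= 49, this is the LCA
LCA = 17


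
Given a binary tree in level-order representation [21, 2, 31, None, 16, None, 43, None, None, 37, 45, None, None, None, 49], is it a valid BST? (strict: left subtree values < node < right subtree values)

Level-order array: [21, 2, 31, None, 16, None, 43, None, None, 37, 45, None, None, None, 49]
Validate using subtree bounds (lo, hi): at each node, require lo < value < hi,
then recurse left with hi=value and right with lo=value.
Preorder trace (stopping at first violation):
  at node 21 with bounds (-inf, +inf): OK
  at node 2 with bounds (-inf, 21): OK
  at node 16 with bounds (2, 21): OK
  at node 31 with bounds (21, +inf): OK
  at node 43 with bounds (31, +inf): OK
  at node 37 with bounds (31, 43): OK
  at node 45 with bounds (43, +inf): OK
  at node 49 with bounds (45, +inf): OK
No violation found at any node.
Result: Valid BST


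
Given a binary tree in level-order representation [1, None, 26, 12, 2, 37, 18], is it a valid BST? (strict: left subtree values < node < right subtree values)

Level-order array: [1, None, 26, 12, 2, 37, 18]
Validate using subtree bounds (lo, hi): at each node, require lo < value < hi,
then recurse left with hi=value and right with lo=value.
Preorder trace (stopping at first violation):
  at node 1 with bounds (-inf, +inf): OK
  at node 26 with bounds (1, +inf): OK
  at node 12 with bounds (1, 26): OK
  at node 37 with bounds (1, 12): VIOLATION
Node 37 violates its bound: not (1 < 37 < 12).
Result: Not a valid BST


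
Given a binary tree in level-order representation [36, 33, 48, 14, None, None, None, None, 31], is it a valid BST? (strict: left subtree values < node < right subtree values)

Level-order array: [36, 33, 48, 14, None, None, None, None, 31]
Validate using subtree bounds (lo, hi): at each node, require lo < value < hi,
then recurse left with hi=value and right with lo=value.
Preorder trace (stopping at first violation):
  at node 36 with bounds (-inf, +inf): OK
  at node 33 with bounds (-inf, 36): OK
  at node 14 with bounds (-inf, 33): OK
  at node 31 with bounds (14, 33): OK
  at node 48 with bounds (36, +inf): OK
No violation found at any node.
Result: Valid BST


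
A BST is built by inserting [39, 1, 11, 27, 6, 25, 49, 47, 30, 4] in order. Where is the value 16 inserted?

Starting tree (level order): [39, 1, 49, None, 11, 47, None, 6, 27, None, None, 4, None, 25, 30]
Insertion path: 39 -> 1 -> 11 -> 27 -> 25
Result: insert 16 as left child of 25
Final tree (level order): [39, 1, 49, None, 11, 47, None, 6, 27, None, None, 4, None, 25, 30, None, None, 16]


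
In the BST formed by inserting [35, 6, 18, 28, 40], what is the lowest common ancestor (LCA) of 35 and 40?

Tree insertion order: [35, 6, 18, 28, 40]
Tree (level-order array): [35, 6, 40, None, 18, None, None, None, 28]
In a BST, the LCA of p=35, q=40 is the first node v on the
root-to-leaf path with p <= v <= q (go left if both < v, right if both > v).
Walk from root:
  at 35: 35 <= 35 <= 40, this is the LCA
LCA = 35


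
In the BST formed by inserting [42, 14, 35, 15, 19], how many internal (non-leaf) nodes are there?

Tree built from: [42, 14, 35, 15, 19]
Tree (level-order array): [42, 14, None, None, 35, 15, None, None, 19]
Rule: An internal node has at least one child.
Per-node child counts:
  node 42: 1 child(ren)
  node 14: 1 child(ren)
  node 35: 1 child(ren)
  node 15: 1 child(ren)
  node 19: 0 child(ren)
Matching nodes: [42, 14, 35, 15]
Count of internal (non-leaf) nodes: 4


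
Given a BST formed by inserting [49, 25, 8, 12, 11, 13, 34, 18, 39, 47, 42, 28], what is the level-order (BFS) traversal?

Tree insertion order: [49, 25, 8, 12, 11, 13, 34, 18, 39, 47, 42, 28]
Tree (level-order array): [49, 25, None, 8, 34, None, 12, 28, 39, 11, 13, None, None, None, 47, None, None, None, 18, 42]
BFS from the root, enqueuing left then right child of each popped node:
  queue [49] -> pop 49, enqueue [25], visited so far: [49]
  queue [25] -> pop 25, enqueue [8, 34], visited so far: [49, 25]
  queue [8, 34] -> pop 8, enqueue [12], visited so far: [49, 25, 8]
  queue [34, 12] -> pop 34, enqueue [28, 39], visited so far: [49, 25, 8, 34]
  queue [12, 28, 39] -> pop 12, enqueue [11, 13], visited so far: [49, 25, 8, 34, 12]
  queue [28, 39, 11, 13] -> pop 28, enqueue [none], visited so far: [49, 25, 8, 34, 12, 28]
  queue [39, 11, 13] -> pop 39, enqueue [47], visited so far: [49, 25, 8, 34, 12, 28, 39]
  queue [11, 13, 47] -> pop 11, enqueue [none], visited so far: [49, 25, 8, 34, 12, 28, 39, 11]
  queue [13, 47] -> pop 13, enqueue [18], visited so far: [49, 25, 8, 34, 12, 28, 39, 11, 13]
  queue [47, 18] -> pop 47, enqueue [42], visited so far: [49, 25, 8, 34, 12, 28, 39, 11, 13, 47]
  queue [18, 42] -> pop 18, enqueue [none], visited so far: [49, 25, 8, 34, 12, 28, 39, 11, 13, 47, 18]
  queue [42] -> pop 42, enqueue [none], visited so far: [49, 25, 8, 34, 12, 28, 39, 11, 13, 47, 18, 42]
Result: [49, 25, 8, 34, 12, 28, 39, 11, 13, 47, 18, 42]


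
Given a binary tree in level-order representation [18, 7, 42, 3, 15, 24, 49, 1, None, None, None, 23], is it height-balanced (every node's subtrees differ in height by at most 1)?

Tree (level-order array): [18, 7, 42, 3, 15, 24, 49, 1, None, None, None, 23]
Definition: a tree is height-balanced if, at every node, |h(left) - h(right)| <= 1 (empty subtree has height -1).
Bottom-up per-node check:
  node 1: h_left=-1, h_right=-1, diff=0 [OK], height=0
  node 3: h_left=0, h_right=-1, diff=1 [OK], height=1
  node 15: h_left=-1, h_right=-1, diff=0 [OK], height=0
  node 7: h_left=1, h_right=0, diff=1 [OK], height=2
  node 23: h_left=-1, h_right=-1, diff=0 [OK], height=0
  node 24: h_left=0, h_right=-1, diff=1 [OK], height=1
  node 49: h_left=-1, h_right=-1, diff=0 [OK], height=0
  node 42: h_left=1, h_right=0, diff=1 [OK], height=2
  node 18: h_left=2, h_right=2, diff=0 [OK], height=3
All nodes satisfy the balance condition.
Result: Balanced


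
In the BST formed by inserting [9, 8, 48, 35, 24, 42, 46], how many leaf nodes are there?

Tree built from: [9, 8, 48, 35, 24, 42, 46]
Tree (level-order array): [9, 8, 48, None, None, 35, None, 24, 42, None, None, None, 46]
Rule: A leaf has 0 children.
Per-node child counts:
  node 9: 2 child(ren)
  node 8: 0 child(ren)
  node 48: 1 child(ren)
  node 35: 2 child(ren)
  node 24: 0 child(ren)
  node 42: 1 child(ren)
  node 46: 0 child(ren)
Matching nodes: [8, 24, 46]
Count of leaf nodes: 3


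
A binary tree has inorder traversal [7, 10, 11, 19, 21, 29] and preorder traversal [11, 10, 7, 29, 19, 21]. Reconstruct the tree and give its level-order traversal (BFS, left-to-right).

Inorder:  [7, 10, 11, 19, 21, 29]
Preorder: [11, 10, 7, 29, 19, 21]
Algorithm: preorder visits root first, so consume preorder in order;
for each root, split the current inorder slice at that value into
left-subtree inorder and right-subtree inorder, then recurse.
Recursive splits:
  root=11; inorder splits into left=[7, 10], right=[19, 21, 29]
  root=10; inorder splits into left=[7], right=[]
  root=7; inorder splits into left=[], right=[]
  root=29; inorder splits into left=[19, 21], right=[]
  root=19; inorder splits into left=[], right=[21]
  root=21; inorder splits into left=[], right=[]
Reconstructed level-order: [11, 10, 29, 7, 19, 21]


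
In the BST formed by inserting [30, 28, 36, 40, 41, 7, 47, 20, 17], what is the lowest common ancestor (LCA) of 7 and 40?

Tree insertion order: [30, 28, 36, 40, 41, 7, 47, 20, 17]
Tree (level-order array): [30, 28, 36, 7, None, None, 40, None, 20, None, 41, 17, None, None, 47]
In a BST, the LCA of p=7, q=40 is the first node v on the
root-to-leaf path with p <= v <= q (go left if both < v, right if both > v).
Walk from root:
  at 30: 7 <= 30 <= 40, this is the LCA
LCA = 30


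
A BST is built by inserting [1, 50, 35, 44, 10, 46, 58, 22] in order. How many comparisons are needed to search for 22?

Search path for 22: 1 -> 50 -> 35 -> 10 -> 22
Found: True
Comparisons: 5


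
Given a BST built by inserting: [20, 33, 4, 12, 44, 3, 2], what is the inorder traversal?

Tree insertion order: [20, 33, 4, 12, 44, 3, 2]
Tree (level-order array): [20, 4, 33, 3, 12, None, 44, 2]
Inorder traversal: [2, 3, 4, 12, 20, 33, 44]


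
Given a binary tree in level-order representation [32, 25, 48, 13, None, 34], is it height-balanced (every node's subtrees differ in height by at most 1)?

Tree (level-order array): [32, 25, 48, 13, None, 34]
Definition: a tree is height-balanced if, at every node, |h(left) - h(right)| <= 1 (empty subtree has height -1).
Bottom-up per-node check:
  node 13: h_left=-1, h_right=-1, diff=0 [OK], height=0
  node 25: h_left=0, h_right=-1, diff=1 [OK], height=1
  node 34: h_left=-1, h_right=-1, diff=0 [OK], height=0
  node 48: h_left=0, h_right=-1, diff=1 [OK], height=1
  node 32: h_left=1, h_right=1, diff=0 [OK], height=2
All nodes satisfy the balance condition.
Result: Balanced


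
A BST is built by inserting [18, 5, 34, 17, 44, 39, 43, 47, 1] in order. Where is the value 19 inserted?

Starting tree (level order): [18, 5, 34, 1, 17, None, 44, None, None, None, None, 39, 47, None, 43]
Insertion path: 18 -> 34
Result: insert 19 as left child of 34
Final tree (level order): [18, 5, 34, 1, 17, 19, 44, None, None, None, None, None, None, 39, 47, None, 43]


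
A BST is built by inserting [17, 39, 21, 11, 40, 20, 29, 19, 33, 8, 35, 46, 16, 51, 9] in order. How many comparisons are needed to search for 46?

Search path for 46: 17 -> 39 -> 40 -> 46
Found: True
Comparisons: 4


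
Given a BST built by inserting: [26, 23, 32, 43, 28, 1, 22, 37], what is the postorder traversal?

Tree insertion order: [26, 23, 32, 43, 28, 1, 22, 37]
Tree (level-order array): [26, 23, 32, 1, None, 28, 43, None, 22, None, None, 37]
Postorder traversal: [22, 1, 23, 28, 37, 43, 32, 26]


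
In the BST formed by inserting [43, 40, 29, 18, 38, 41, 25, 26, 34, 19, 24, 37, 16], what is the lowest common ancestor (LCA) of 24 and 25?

Tree insertion order: [43, 40, 29, 18, 38, 41, 25, 26, 34, 19, 24, 37, 16]
Tree (level-order array): [43, 40, None, 29, 41, 18, 38, None, None, 16, 25, 34, None, None, None, 19, 26, None, 37, None, 24]
In a BST, the LCA of p=24, q=25 is the first node v on the
root-to-leaf path with p <= v <= q (go left if both < v, right if both > v).
Walk from root:
  at 43: both 24 and 25 < 43, go left
  at 40: both 24 and 25 < 40, go left
  at 29: both 24 and 25 < 29, go left
  at 18: both 24 and 25 > 18, go right
  at 25: 24 <= 25 <= 25, this is the LCA
LCA = 25


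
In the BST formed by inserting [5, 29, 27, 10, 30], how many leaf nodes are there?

Tree built from: [5, 29, 27, 10, 30]
Tree (level-order array): [5, None, 29, 27, 30, 10]
Rule: A leaf has 0 children.
Per-node child counts:
  node 5: 1 child(ren)
  node 29: 2 child(ren)
  node 27: 1 child(ren)
  node 10: 0 child(ren)
  node 30: 0 child(ren)
Matching nodes: [10, 30]
Count of leaf nodes: 2


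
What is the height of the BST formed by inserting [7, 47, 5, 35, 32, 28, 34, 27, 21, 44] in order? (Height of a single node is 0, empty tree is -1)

Insertion order: [7, 47, 5, 35, 32, 28, 34, 27, 21, 44]
Tree (level-order array): [7, 5, 47, None, None, 35, None, 32, 44, 28, 34, None, None, 27, None, None, None, 21]
Compute height bottom-up (empty subtree = -1):
  height(5) = 1 + max(-1, -1) = 0
  height(21) = 1 + max(-1, -1) = 0
  height(27) = 1 + max(0, -1) = 1
  height(28) = 1 + max(1, -1) = 2
  height(34) = 1 + max(-1, -1) = 0
  height(32) = 1 + max(2, 0) = 3
  height(44) = 1 + max(-1, -1) = 0
  height(35) = 1 + max(3, 0) = 4
  height(47) = 1 + max(4, -1) = 5
  height(7) = 1 + max(0, 5) = 6
Height = 6


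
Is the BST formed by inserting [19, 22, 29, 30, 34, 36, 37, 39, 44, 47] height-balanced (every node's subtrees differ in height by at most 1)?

Tree (level-order array): [19, None, 22, None, 29, None, 30, None, 34, None, 36, None, 37, None, 39, None, 44, None, 47]
Definition: a tree is height-balanced if, at every node, |h(left) - h(right)| <= 1 (empty subtree has height -1).
Bottom-up per-node check:
  node 47: h_left=-1, h_right=-1, diff=0 [OK], height=0
  node 44: h_left=-1, h_right=0, diff=1 [OK], height=1
  node 39: h_left=-1, h_right=1, diff=2 [FAIL (|-1-1|=2 > 1)], height=2
  node 37: h_left=-1, h_right=2, diff=3 [FAIL (|-1-2|=3 > 1)], height=3
  node 36: h_left=-1, h_right=3, diff=4 [FAIL (|-1-3|=4 > 1)], height=4
  node 34: h_left=-1, h_right=4, diff=5 [FAIL (|-1-4|=5 > 1)], height=5
  node 30: h_left=-1, h_right=5, diff=6 [FAIL (|-1-5|=6 > 1)], height=6
  node 29: h_left=-1, h_right=6, diff=7 [FAIL (|-1-6|=7 > 1)], height=7
  node 22: h_left=-1, h_right=7, diff=8 [FAIL (|-1-7|=8 > 1)], height=8
  node 19: h_left=-1, h_right=8, diff=9 [FAIL (|-1-8|=9 > 1)], height=9
Node 39 violates the condition: |-1 - 1| = 2 > 1.
Result: Not balanced


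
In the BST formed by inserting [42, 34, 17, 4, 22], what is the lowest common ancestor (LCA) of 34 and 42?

Tree insertion order: [42, 34, 17, 4, 22]
Tree (level-order array): [42, 34, None, 17, None, 4, 22]
In a BST, the LCA of p=34, q=42 is the first node v on the
root-to-leaf path with p <= v <= q (go left if both < v, right if both > v).
Walk from root:
  at 42: 34 <= 42 <= 42, this is the LCA
LCA = 42


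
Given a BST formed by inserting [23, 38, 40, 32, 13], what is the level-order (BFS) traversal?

Tree insertion order: [23, 38, 40, 32, 13]
Tree (level-order array): [23, 13, 38, None, None, 32, 40]
BFS from the root, enqueuing left then right child of each popped node:
  queue [23] -> pop 23, enqueue [13, 38], visited so far: [23]
  queue [13, 38] -> pop 13, enqueue [none], visited so far: [23, 13]
  queue [38] -> pop 38, enqueue [32, 40], visited so far: [23, 13, 38]
  queue [32, 40] -> pop 32, enqueue [none], visited so far: [23, 13, 38, 32]
  queue [40] -> pop 40, enqueue [none], visited so far: [23, 13, 38, 32, 40]
Result: [23, 13, 38, 32, 40]


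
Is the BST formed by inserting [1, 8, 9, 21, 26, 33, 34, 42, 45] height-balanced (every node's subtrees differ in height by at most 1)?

Tree (level-order array): [1, None, 8, None, 9, None, 21, None, 26, None, 33, None, 34, None, 42, None, 45]
Definition: a tree is height-balanced if, at every node, |h(left) - h(right)| <= 1 (empty subtree has height -1).
Bottom-up per-node check:
  node 45: h_left=-1, h_right=-1, diff=0 [OK], height=0
  node 42: h_left=-1, h_right=0, diff=1 [OK], height=1
  node 34: h_left=-1, h_right=1, diff=2 [FAIL (|-1-1|=2 > 1)], height=2
  node 33: h_left=-1, h_right=2, diff=3 [FAIL (|-1-2|=3 > 1)], height=3
  node 26: h_left=-1, h_right=3, diff=4 [FAIL (|-1-3|=4 > 1)], height=4
  node 21: h_left=-1, h_right=4, diff=5 [FAIL (|-1-4|=5 > 1)], height=5
  node 9: h_left=-1, h_right=5, diff=6 [FAIL (|-1-5|=6 > 1)], height=6
  node 8: h_left=-1, h_right=6, diff=7 [FAIL (|-1-6|=7 > 1)], height=7
  node 1: h_left=-1, h_right=7, diff=8 [FAIL (|-1-7|=8 > 1)], height=8
Node 34 violates the condition: |-1 - 1| = 2 > 1.
Result: Not balanced


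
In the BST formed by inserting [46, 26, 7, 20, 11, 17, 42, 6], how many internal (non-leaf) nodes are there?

Tree built from: [46, 26, 7, 20, 11, 17, 42, 6]
Tree (level-order array): [46, 26, None, 7, 42, 6, 20, None, None, None, None, 11, None, None, 17]
Rule: An internal node has at least one child.
Per-node child counts:
  node 46: 1 child(ren)
  node 26: 2 child(ren)
  node 7: 2 child(ren)
  node 6: 0 child(ren)
  node 20: 1 child(ren)
  node 11: 1 child(ren)
  node 17: 0 child(ren)
  node 42: 0 child(ren)
Matching nodes: [46, 26, 7, 20, 11]
Count of internal (non-leaf) nodes: 5


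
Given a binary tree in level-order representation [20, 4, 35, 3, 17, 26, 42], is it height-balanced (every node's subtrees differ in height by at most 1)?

Tree (level-order array): [20, 4, 35, 3, 17, 26, 42]
Definition: a tree is height-balanced if, at every node, |h(left) - h(right)| <= 1 (empty subtree has height -1).
Bottom-up per-node check:
  node 3: h_left=-1, h_right=-1, diff=0 [OK], height=0
  node 17: h_left=-1, h_right=-1, diff=0 [OK], height=0
  node 4: h_left=0, h_right=0, diff=0 [OK], height=1
  node 26: h_left=-1, h_right=-1, diff=0 [OK], height=0
  node 42: h_left=-1, h_right=-1, diff=0 [OK], height=0
  node 35: h_left=0, h_right=0, diff=0 [OK], height=1
  node 20: h_left=1, h_right=1, diff=0 [OK], height=2
All nodes satisfy the balance condition.
Result: Balanced


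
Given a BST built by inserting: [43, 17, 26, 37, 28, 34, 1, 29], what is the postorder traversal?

Tree insertion order: [43, 17, 26, 37, 28, 34, 1, 29]
Tree (level-order array): [43, 17, None, 1, 26, None, None, None, 37, 28, None, None, 34, 29]
Postorder traversal: [1, 29, 34, 28, 37, 26, 17, 43]


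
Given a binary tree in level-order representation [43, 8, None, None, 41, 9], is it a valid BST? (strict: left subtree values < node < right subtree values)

Level-order array: [43, 8, None, None, 41, 9]
Validate using subtree bounds (lo, hi): at each node, require lo < value < hi,
then recurse left with hi=value and right with lo=value.
Preorder trace (stopping at first violation):
  at node 43 with bounds (-inf, +inf): OK
  at node 8 with bounds (-inf, 43): OK
  at node 41 with bounds (8, 43): OK
  at node 9 with bounds (8, 41): OK
No violation found at any node.
Result: Valid BST


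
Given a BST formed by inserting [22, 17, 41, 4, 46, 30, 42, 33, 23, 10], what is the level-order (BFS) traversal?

Tree insertion order: [22, 17, 41, 4, 46, 30, 42, 33, 23, 10]
Tree (level-order array): [22, 17, 41, 4, None, 30, 46, None, 10, 23, 33, 42]
BFS from the root, enqueuing left then right child of each popped node:
  queue [22] -> pop 22, enqueue [17, 41], visited so far: [22]
  queue [17, 41] -> pop 17, enqueue [4], visited so far: [22, 17]
  queue [41, 4] -> pop 41, enqueue [30, 46], visited so far: [22, 17, 41]
  queue [4, 30, 46] -> pop 4, enqueue [10], visited so far: [22, 17, 41, 4]
  queue [30, 46, 10] -> pop 30, enqueue [23, 33], visited so far: [22, 17, 41, 4, 30]
  queue [46, 10, 23, 33] -> pop 46, enqueue [42], visited so far: [22, 17, 41, 4, 30, 46]
  queue [10, 23, 33, 42] -> pop 10, enqueue [none], visited so far: [22, 17, 41, 4, 30, 46, 10]
  queue [23, 33, 42] -> pop 23, enqueue [none], visited so far: [22, 17, 41, 4, 30, 46, 10, 23]
  queue [33, 42] -> pop 33, enqueue [none], visited so far: [22, 17, 41, 4, 30, 46, 10, 23, 33]
  queue [42] -> pop 42, enqueue [none], visited so far: [22, 17, 41, 4, 30, 46, 10, 23, 33, 42]
Result: [22, 17, 41, 4, 30, 46, 10, 23, 33, 42]


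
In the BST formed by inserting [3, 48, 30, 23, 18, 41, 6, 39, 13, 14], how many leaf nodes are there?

Tree built from: [3, 48, 30, 23, 18, 41, 6, 39, 13, 14]
Tree (level-order array): [3, None, 48, 30, None, 23, 41, 18, None, 39, None, 6, None, None, None, None, 13, None, 14]
Rule: A leaf has 0 children.
Per-node child counts:
  node 3: 1 child(ren)
  node 48: 1 child(ren)
  node 30: 2 child(ren)
  node 23: 1 child(ren)
  node 18: 1 child(ren)
  node 6: 1 child(ren)
  node 13: 1 child(ren)
  node 14: 0 child(ren)
  node 41: 1 child(ren)
  node 39: 0 child(ren)
Matching nodes: [14, 39]
Count of leaf nodes: 2


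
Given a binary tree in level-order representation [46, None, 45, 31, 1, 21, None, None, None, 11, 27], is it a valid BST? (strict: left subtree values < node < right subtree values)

Level-order array: [46, None, 45, 31, 1, 21, None, None, None, 11, 27]
Validate using subtree bounds (lo, hi): at each node, require lo < value < hi,
then recurse left with hi=value and right with lo=value.
Preorder trace (stopping at first violation):
  at node 46 with bounds (-inf, +inf): OK
  at node 45 with bounds (46, +inf): VIOLATION
Node 45 violates its bound: not (46 < 45 < +inf).
Result: Not a valid BST


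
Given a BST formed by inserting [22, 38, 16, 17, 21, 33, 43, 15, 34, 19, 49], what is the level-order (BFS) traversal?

Tree insertion order: [22, 38, 16, 17, 21, 33, 43, 15, 34, 19, 49]
Tree (level-order array): [22, 16, 38, 15, 17, 33, 43, None, None, None, 21, None, 34, None, 49, 19]
BFS from the root, enqueuing left then right child of each popped node:
  queue [22] -> pop 22, enqueue [16, 38], visited so far: [22]
  queue [16, 38] -> pop 16, enqueue [15, 17], visited so far: [22, 16]
  queue [38, 15, 17] -> pop 38, enqueue [33, 43], visited so far: [22, 16, 38]
  queue [15, 17, 33, 43] -> pop 15, enqueue [none], visited so far: [22, 16, 38, 15]
  queue [17, 33, 43] -> pop 17, enqueue [21], visited so far: [22, 16, 38, 15, 17]
  queue [33, 43, 21] -> pop 33, enqueue [34], visited so far: [22, 16, 38, 15, 17, 33]
  queue [43, 21, 34] -> pop 43, enqueue [49], visited so far: [22, 16, 38, 15, 17, 33, 43]
  queue [21, 34, 49] -> pop 21, enqueue [19], visited so far: [22, 16, 38, 15, 17, 33, 43, 21]
  queue [34, 49, 19] -> pop 34, enqueue [none], visited so far: [22, 16, 38, 15, 17, 33, 43, 21, 34]
  queue [49, 19] -> pop 49, enqueue [none], visited so far: [22, 16, 38, 15, 17, 33, 43, 21, 34, 49]
  queue [19] -> pop 19, enqueue [none], visited so far: [22, 16, 38, 15, 17, 33, 43, 21, 34, 49, 19]
Result: [22, 16, 38, 15, 17, 33, 43, 21, 34, 49, 19]


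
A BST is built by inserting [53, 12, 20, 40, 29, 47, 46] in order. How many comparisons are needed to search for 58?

Search path for 58: 53
Found: False
Comparisons: 1


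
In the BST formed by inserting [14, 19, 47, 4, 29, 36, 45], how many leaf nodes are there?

Tree built from: [14, 19, 47, 4, 29, 36, 45]
Tree (level-order array): [14, 4, 19, None, None, None, 47, 29, None, None, 36, None, 45]
Rule: A leaf has 0 children.
Per-node child counts:
  node 14: 2 child(ren)
  node 4: 0 child(ren)
  node 19: 1 child(ren)
  node 47: 1 child(ren)
  node 29: 1 child(ren)
  node 36: 1 child(ren)
  node 45: 0 child(ren)
Matching nodes: [4, 45]
Count of leaf nodes: 2


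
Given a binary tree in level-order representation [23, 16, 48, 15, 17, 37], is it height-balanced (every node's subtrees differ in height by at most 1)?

Tree (level-order array): [23, 16, 48, 15, 17, 37]
Definition: a tree is height-balanced if, at every node, |h(left) - h(right)| <= 1 (empty subtree has height -1).
Bottom-up per-node check:
  node 15: h_left=-1, h_right=-1, diff=0 [OK], height=0
  node 17: h_left=-1, h_right=-1, diff=0 [OK], height=0
  node 16: h_left=0, h_right=0, diff=0 [OK], height=1
  node 37: h_left=-1, h_right=-1, diff=0 [OK], height=0
  node 48: h_left=0, h_right=-1, diff=1 [OK], height=1
  node 23: h_left=1, h_right=1, diff=0 [OK], height=2
All nodes satisfy the balance condition.
Result: Balanced


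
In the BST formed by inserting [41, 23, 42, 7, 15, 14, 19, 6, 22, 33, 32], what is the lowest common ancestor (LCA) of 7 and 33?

Tree insertion order: [41, 23, 42, 7, 15, 14, 19, 6, 22, 33, 32]
Tree (level-order array): [41, 23, 42, 7, 33, None, None, 6, 15, 32, None, None, None, 14, 19, None, None, None, None, None, 22]
In a BST, the LCA of p=7, q=33 is the first node v on the
root-to-leaf path with p <= v <= q (go left if both < v, right if both > v).
Walk from root:
  at 41: both 7 and 33 < 41, go left
  at 23: 7 <= 23 <= 33, this is the LCA
LCA = 23


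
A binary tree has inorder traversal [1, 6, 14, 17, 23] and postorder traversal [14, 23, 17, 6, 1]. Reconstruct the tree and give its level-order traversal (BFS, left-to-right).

Inorder:   [1, 6, 14, 17, 23]
Postorder: [14, 23, 17, 6, 1]
Algorithm: postorder visits root last, so walk postorder right-to-left;
each value is the root of the current inorder slice — split it at that
value, recurse on the right subtree first, then the left.
Recursive splits:
  root=1; inorder splits into left=[], right=[6, 14, 17, 23]
  root=6; inorder splits into left=[], right=[14, 17, 23]
  root=17; inorder splits into left=[14], right=[23]
  root=23; inorder splits into left=[], right=[]
  root=14; inorder splits into left=[], right=[]
Reconstructed level-order: [1, 6, 17, 14, 23]


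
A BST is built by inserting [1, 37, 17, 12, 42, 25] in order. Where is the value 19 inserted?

Starting tree (level order): [1, None, 37, 17, 42, 12, 25]
Insertion path: 1 -> 37 -> 17 -> 25
Result: insert 19 as left child of 25
Final tree (level order): [1, None, 37, 17, 42, 12, 25, None, None, None, None, 19]


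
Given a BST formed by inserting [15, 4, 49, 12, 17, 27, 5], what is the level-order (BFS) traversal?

Tree insertion order: [15, 4, 49, 12, 17, 27, 5]
Tree (level-order array): [15, 4, 49, None, 12, 17, None, 5, None, None, 27]
BFS from the root, enqueuing left then right child of each popped node:
  queue [15] -> pop 15, enqueue [4, 49], visited so far: [15]
  queue [4, 49] -> pop 4, enqueue [12], visited so far: [15, 4]
  queue [49, 12] -> pop 49, enqueue [17], visited so far: [15, 4, 49]
  queue [12, 17] -> pop 12, enqueue [5], visited so far: [15, 4, 49, 12]
  queue [17, 5] -> pop 17, enqueue [27], visited so far: [15, 4, 49, 12, 17]
  queue [5, 27] -> pop 5, enqueue [none], visited so far: [15, 4, 49, 12, 17, 5]
  queue [27] -> pop 27, enqueue [none], visited so far: [15, 4, 49, 12, 17, 5, 27]
Result: [15, 4, 49, 12, 17, 5, 27]


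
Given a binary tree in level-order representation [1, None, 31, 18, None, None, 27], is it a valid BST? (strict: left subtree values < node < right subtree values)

Level-order array: [1, None, 31, 18, None, None, 27]
Validate using subtree bounds (lo, hi): at each node, require lo < value < hi,
then recurse left with hi=value and right with lo=value.
Preorder trace (stopping at first violation):
  at node 1 with bounds (-inf, +inf): OK
  at node 31 with bounds (1, +inf): OK
  at node 18 with bounds (1, 31): OK
  at node 27 with bounds (18, 31): OK
No violation found at any node.
Result: Valid BST


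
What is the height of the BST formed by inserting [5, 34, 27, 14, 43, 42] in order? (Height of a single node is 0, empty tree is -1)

Insertion order: [5, 34, 27, 14, 43, 42]
Tree (level-order array): [5, None, 34, 27, 43, 14, None, 42]
Compute height bottom-up (empty subtree = -1):
  height(14) = 1 + max(-1, -1) = 0
  height(27) = 1 + max(0, -1) = 1
  height(42) = 1 + max(-1, -1) = 0
  height(43) = 1 + max(0, -1) = 1
  height(34) = 1 + max(1, 1) = 2
  height(5) = 1 + max(-1, 2) = 3
Height = 3


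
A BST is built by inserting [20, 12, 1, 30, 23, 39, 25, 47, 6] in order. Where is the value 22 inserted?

Starting tree (level order): [20, 12, 30, 1, None, 23, 39, None, 6, None, 25, None, 47]
Insertion path: 20 -> 30 -> 23
Result: insert 22 as left child of 23
Final tree (level order): [20, 12, 30, 1, None, 23, 39, None, 6, 22, 25, None, 47]


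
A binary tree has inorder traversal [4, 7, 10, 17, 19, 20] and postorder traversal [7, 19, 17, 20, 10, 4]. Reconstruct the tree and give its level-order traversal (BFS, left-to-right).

Inorder:   [4, 7, 10, 17, 19, 20]
Postorder: [7, 19, 17, 20, 10, 4]
Algorithm: postorder visits root last, so walk postorder right-to-left;
each value is the root of the current inorder slice — split it at that
value, recurse on the right subtree first, then the left.
Recursive splits:
  root=4; inorder splits into left=[], right=[7, 10, 17, 19, 20]
  root=10; inorder splits into left=[7], right=[17, 19, 20]
  root=20; inorder splits into left=[17, 19], right=[]
  root=17; inorder splits into left=[], right=[19]
  root=19; inorder splits into left=[], right=[]
  root=7; inorder splits into left=[], right=[]
Reconstructed level-order: [4, 10, 7, 20, 17, 19]


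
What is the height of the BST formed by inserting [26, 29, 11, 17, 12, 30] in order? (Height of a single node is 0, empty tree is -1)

Insertion order: [26, 29, 11, 17, 12, 30]
Tree (level-order array): [26, 11, 29, None, 17, None, 30, 12]
Compute height bottom-up (empty subtree = -1):
  height(12) = 1 + max(-1, -1) = 0
  height(17) = 1 + max(0, -1) = 1
  height(11) = 1 + max(-1, 1) = 2
  height(30) = 1 + max(-1, -1) = 0
  height(29) = 1 + max(-1, 0) = 1
  height(26) = 1 + max(2, 1) = 3
Height = 3


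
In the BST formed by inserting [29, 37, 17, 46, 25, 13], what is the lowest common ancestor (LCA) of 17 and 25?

Tree insertion order: [29, 37, 17, 46, 25, 13]
Tree (level-order array): [29, 17, 37, 13, 25, None, 46]
In a BST, the LCA of p=17, q=25 is the first node v on the
root-to-leaf path with p <= v <= q (go left if both < v, right if both > v).
Walk from root:
  at 29: both 17 and 25 < 29, go left
  at 17: 17 <= 17 <= 25, this is the LCA
LCA = 17


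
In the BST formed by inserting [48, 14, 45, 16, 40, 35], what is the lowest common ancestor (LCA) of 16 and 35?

Tree insertion order: [48, 14, 45, 16, 40, 35]
Tree (level-order array): [48, 14, None, None, 45, 16, None, None, 40, 35]
In a BST, the LCA of p=16, q=35 is the first node v on the
root-to-leaf path with p <= v <= q (go left if both < v, right if both > v).
Walk from root:
  at 48: both 16 and 35 < 48, go left
  at 14: both 16 and 35 > 14, go right
  at 45: both 16 and 35 < 45, go left
  at 16: 16 <= 16 <= 35, this is the LCA
LCA = 16


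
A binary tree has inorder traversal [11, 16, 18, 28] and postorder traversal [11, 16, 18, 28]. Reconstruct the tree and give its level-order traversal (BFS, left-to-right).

Inorder:   [11, 16, 18, 28]
Postorder: [11, 16, 18, 28]
Algorithm: postorder visits root last, so walk postorder right-to-left;
each value is the root of the current inorder slice — split it at that
value, recurse on the right subtree first, then the left.
Recursive splits:
  root=28; inorder splits into left=[11, 16, 18], right=[]
  root=18; inorder splits into left=[11, 16], right=[]
  root=16; inorder splits into left=[11], right=[]
  root=11; inorder splits into left=[], right=[]
Reconstructed level-order: [28, 18, 16, 11]


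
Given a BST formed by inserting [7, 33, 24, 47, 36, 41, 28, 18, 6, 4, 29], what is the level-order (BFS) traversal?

Tree insertion order: [7, 33, 24, 47, 36, 41, 28, 18, 6, 4, 29]
Tree (level-order array): [7, 6, 33, 4, None, 24, 47, None, None, 18, 28, 36, None, None, None, None, 29, None, 41]
BFS from the root, enqueuing left then right child of each popped node:
  queue [7] -> pop 7, enqueue [6, 33], visited so far: [7]
  queue [6, 33] -> pop 6, enqueue [4], visited so far: [7, 6]
  queue [33, 4] -> pop 33, enqueue [24, 47], visited so far: [7, 6, 33]
  queue [4, 24, 47] -> pop 4, enqueue [none], visited so far: [7, 6, 33, 4]
  queue [24, 47] -> pop 24, enqueue [18, 28], visited so far: [7, 6, 33, 4, 24]
  queue [47, 18, 28] -> pop 47, enqueue [36], visited so far: [7, 6, 33, 4, 24, 47]
  queue [18, 28, 36] -> pop 18, enqueue [none], visited so far: [7, 6, 33, 4, 24, 47, 18]
  queue [28, 36] -> pop 28, enqueue [29], visited so far: [7, 6, 33, 4, 24, 47, 18, 28]
  queue [36, 29] -> pop 36, enqueue [41], visited so far: [7, 6, 33, 4, 24, 47, 18, 28, 36]
  queue [29, 41] -> pop 29, enqueue [none], visited so far: [7, 6, 33, 4, 24, 47, 18, 28, 36, 29]
  queue [41] -> pop 41, enqueue [none], visited so far: [7, 6, 33, 4, 24, 47, 18, 28, 36, 29, 41]
Result: [7, 6, 33, 4, 24, 47, 18, 28, 36, 29, 41]


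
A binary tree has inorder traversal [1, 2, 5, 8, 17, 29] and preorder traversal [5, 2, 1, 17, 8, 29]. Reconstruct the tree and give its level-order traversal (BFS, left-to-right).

Inorder:  [1, 2, 5, 8, 17, 29]
Preorder: [5, 2, 1, 17, 8, 29]
Algorithm: preorder visits root first, so consume preorder in order;
for each root, split the current inorder slice at that value into
left-subtree inorder and right-subtree inorder, then recurse.
Recursive splits:
  root=5; inorder splits into left=[1, 2], right=[8, 17, 29]
  root=2; inorder splits into left=[1], right=[]
  root=1; inorder splits into left=[], right=[]
  root=17; inorder splits into left=[8], right=[29]
  root=8; inorder splits into left=[], right=[]
  root=29; inorder splits into left=[], right=[]
Reconstructed level-order: [5, 2, 17, 1, 8, 29]


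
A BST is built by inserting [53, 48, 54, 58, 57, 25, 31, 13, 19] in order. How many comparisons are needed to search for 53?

Search path for 53: 53
Found: True
Comparisons: 1


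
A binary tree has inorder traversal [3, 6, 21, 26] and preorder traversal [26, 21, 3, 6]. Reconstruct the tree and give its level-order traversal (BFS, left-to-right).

Inorder:  [3, 6, 21, 26]
Preorder: [26, 21, 3, 6]
Algorithm: preorder visits root first, so consume preorder in order;
for each root, split the current inorder slice at that value into
left-subtree inorder and right-subtree inorder, then recurse.
Recursive splits:
  root=26; inorder splits into left=[3, 6, 21], right=[]
  root=21; inorder splits into left=[3, 6], right=[]
  root=3; inorder splits into left=[], right=[6]
  root=6; inorder splits into left=[], right=[]
Reconstructed level-order: [26, 21, 3, 6]


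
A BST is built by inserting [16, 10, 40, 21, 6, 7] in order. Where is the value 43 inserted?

Starting tree (level order): [16, 10, 40, 6, None, 21, None, None, 7]
Insertion path: 16 -> 40
Result: insert 43 as right child of 40
Final tree (level order): [16, 10, 40, 6, None, 21, 43, None, 7]


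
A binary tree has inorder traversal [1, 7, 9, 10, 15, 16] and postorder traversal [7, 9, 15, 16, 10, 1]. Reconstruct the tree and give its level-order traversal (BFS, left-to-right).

Inorder:   [1, 7, 9, 10, 15, 16]
Postorder: [7, 9, 15, 16, 10, 1]
Algorithm: postorder visits root last, so walk postorder right-to-left;
each value is the root of the current inorder slice — split it at that
value, recurse on the right subtree first, then the left.
Recursive splits:
  root=1; inorder splits into left=[], right=[7, 9, 10, 15, 16]
  root=10; inorder splits into left=[7, 9], right=[15, 16]
  root=16; inorder splits into left=[15], right=[]
  root=15; inorder splits into left=[], right=[]
  root=9; inorder splits into left=[7], right=[]
  root=7; inorder splits into left=[], right=[]
Reconstructed level-order: [1, 10, 9, 16, 7, 15]
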